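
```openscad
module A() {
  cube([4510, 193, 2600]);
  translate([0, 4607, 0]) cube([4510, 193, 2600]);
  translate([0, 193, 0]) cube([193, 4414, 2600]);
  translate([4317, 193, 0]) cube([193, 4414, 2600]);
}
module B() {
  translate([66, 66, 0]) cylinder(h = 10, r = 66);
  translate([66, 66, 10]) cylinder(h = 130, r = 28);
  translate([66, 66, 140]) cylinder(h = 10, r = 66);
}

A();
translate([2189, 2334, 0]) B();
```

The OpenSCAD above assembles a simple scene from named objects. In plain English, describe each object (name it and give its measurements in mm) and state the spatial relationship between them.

A is a box-shaped house frame (walls only): outside footprint 4510×4800 mm, wall height 2600 mm, wall thickness 193 mm. The two y-facing walls run the full x-width; the two x-facing walls fit between the inner faces of the y-facing walls.

B is a spool: two coaxial disc flanges of radius 66 mm and thickness 10 mm, joined by a core cylinder of radius 28 mm and height 130 mm. The lower flange rests on z = 0 and the three cylinders share a vertical axis.

The spool sits inside the house frame, centred.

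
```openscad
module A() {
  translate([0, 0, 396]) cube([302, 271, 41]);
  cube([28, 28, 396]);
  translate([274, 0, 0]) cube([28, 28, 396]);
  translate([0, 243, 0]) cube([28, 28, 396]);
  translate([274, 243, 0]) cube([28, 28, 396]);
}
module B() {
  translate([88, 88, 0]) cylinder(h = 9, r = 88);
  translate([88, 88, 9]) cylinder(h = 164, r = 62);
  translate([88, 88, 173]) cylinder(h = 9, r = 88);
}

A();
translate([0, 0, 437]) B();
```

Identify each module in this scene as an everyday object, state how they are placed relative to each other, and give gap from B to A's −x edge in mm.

The spool's min-x is at 0; the stool's min-x is 0; gap = 0 mm.

A is a stool. B is a spool. The spool is on top of the stool. The gap from the spool to the stool's −x edge is 0 mm.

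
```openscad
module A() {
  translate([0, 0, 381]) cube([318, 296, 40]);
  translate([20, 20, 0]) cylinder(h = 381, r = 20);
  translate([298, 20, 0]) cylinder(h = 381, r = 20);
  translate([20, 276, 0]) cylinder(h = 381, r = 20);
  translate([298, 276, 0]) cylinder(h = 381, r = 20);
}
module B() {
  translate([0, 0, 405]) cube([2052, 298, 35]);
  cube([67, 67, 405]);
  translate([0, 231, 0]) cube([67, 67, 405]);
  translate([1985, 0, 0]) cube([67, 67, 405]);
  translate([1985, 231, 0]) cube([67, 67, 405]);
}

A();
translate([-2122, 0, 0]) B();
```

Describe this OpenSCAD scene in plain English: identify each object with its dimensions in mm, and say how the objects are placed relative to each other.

A is a four-legged stool. The seat is a 318×296×40 mm slab whose top surface is at z = 421 mm; four round legs, each 40 mm in diameter, run from the floor (z = 0) to the underside of the seat, each leg's axis is inset half a diameter from the nearest pair of seat edges (so the leg's bounding box is flush with the corner).

B is a long wooden bench with a 2052 mm (x) × 298 mm (y) seat, 35 mm thick, its top surface 440 mm above the floor. Four 67 mm square legs at the seat corners, flush with the edges, run from z = 0 to the seat underside.

The bench is on the floor beside the stool on its −x side.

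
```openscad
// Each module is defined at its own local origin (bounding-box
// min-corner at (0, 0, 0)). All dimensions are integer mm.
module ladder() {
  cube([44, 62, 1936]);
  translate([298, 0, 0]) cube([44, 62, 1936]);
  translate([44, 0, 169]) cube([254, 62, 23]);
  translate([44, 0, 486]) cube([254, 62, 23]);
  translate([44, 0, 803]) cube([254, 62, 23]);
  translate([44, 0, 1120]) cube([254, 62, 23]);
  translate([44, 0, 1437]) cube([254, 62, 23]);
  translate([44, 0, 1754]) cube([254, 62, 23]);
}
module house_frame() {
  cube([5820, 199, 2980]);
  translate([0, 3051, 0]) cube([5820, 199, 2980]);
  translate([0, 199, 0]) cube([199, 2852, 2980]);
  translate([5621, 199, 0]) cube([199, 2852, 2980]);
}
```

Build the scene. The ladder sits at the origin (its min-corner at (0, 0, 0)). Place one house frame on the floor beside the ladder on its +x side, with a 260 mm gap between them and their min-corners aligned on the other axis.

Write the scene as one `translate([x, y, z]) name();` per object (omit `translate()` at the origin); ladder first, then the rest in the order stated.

ladder();
translate([602, 0, 0]) house_frame();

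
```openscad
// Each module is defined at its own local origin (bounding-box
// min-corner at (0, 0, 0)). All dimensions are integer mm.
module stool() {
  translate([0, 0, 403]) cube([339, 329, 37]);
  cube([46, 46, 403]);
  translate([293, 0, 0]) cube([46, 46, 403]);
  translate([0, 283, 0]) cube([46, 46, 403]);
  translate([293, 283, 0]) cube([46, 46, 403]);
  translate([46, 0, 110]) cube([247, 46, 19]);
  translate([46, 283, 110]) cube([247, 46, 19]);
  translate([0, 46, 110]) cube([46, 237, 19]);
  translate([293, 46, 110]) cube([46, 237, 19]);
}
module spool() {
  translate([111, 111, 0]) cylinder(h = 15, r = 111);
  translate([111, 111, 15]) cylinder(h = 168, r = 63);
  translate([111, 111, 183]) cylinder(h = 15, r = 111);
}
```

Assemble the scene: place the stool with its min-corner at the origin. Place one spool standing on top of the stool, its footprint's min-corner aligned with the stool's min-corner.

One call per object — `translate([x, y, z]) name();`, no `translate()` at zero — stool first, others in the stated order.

stool();
translate([0, 0, 440]) spool();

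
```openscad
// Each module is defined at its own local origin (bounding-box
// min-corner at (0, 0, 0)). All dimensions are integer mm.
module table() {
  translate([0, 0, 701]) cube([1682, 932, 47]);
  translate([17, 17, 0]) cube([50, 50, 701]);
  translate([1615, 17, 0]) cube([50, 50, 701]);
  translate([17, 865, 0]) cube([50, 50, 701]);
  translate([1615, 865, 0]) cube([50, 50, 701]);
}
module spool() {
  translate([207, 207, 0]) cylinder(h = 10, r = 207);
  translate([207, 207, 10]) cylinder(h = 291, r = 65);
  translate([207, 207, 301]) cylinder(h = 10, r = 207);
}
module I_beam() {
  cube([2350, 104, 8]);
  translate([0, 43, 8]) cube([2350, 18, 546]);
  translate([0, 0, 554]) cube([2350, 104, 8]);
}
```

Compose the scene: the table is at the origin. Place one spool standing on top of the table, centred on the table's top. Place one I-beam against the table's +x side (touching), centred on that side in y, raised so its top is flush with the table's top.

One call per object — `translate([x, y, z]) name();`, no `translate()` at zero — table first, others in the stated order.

table();
translate([634, 259, 748]) spool();
translate([1682, 414, 186]) I_beam();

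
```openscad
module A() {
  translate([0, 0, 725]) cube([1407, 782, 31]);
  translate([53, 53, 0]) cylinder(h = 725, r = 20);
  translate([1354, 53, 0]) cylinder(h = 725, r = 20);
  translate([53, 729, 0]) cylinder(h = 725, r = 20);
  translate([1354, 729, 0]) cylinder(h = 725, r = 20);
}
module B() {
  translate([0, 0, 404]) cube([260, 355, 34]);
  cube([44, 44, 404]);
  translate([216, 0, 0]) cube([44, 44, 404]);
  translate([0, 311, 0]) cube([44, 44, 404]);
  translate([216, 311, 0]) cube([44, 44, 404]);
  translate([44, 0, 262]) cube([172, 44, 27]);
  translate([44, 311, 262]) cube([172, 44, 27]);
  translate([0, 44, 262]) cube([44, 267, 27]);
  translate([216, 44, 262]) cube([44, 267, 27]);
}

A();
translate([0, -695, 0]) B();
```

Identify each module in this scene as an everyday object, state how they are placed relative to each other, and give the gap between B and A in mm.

The stool's nearest face is 340 mm from the table's −y face.

A is a table. B is a stool. The stool is on the floor beside the table on its −y side. The gap between the stool and the table is 340 mm.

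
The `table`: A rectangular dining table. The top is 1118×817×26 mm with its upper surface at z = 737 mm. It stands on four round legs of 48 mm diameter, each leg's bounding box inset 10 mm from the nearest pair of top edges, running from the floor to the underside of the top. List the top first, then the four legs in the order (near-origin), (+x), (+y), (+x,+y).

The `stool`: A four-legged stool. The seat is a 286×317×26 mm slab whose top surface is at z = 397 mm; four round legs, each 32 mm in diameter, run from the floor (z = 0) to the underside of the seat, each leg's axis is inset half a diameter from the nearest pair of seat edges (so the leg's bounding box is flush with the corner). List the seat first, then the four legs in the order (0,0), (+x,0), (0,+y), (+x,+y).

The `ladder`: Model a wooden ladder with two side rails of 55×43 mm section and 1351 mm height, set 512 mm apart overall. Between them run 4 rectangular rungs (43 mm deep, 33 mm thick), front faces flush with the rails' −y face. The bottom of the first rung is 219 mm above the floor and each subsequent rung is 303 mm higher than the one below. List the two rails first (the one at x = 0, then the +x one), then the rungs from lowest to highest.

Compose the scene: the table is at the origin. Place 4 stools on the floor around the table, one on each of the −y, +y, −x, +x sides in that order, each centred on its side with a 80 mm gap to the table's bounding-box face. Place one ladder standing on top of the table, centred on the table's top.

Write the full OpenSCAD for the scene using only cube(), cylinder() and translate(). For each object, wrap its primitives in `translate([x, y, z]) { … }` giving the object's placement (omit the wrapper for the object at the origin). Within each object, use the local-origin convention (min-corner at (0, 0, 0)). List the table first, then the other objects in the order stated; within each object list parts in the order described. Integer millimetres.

translate([0, 0, 711]) cube([1118, 817, 26]);
translate([34, 34, 0]) cylinder(h = 711, r = 24);
translate([1084, 34, 0]) cylinder(h = 711, r = 24);
translate([34, 783, 0]) cylinder(h = 711, r = 24);
translate([1084, 783, 0]) cylinder(h = 711, r = 24);
translate([416, -397, 0]) {
  translate([0, 0, 371]) cube([286, 317, 26]);
  translate([16, 16, 0]) cylinder(h = 371, r = 16);
  translate([270, 16, 0]) cylinder(h = 371, r = 16);
  translate([16, 301, 0]) cylinder(h = 371, r = 16);
  translate([270, 301, 0]) cylinder(h = 371, r = 16);
}
translate([416, 897, 0]) {
  translate([0, 0, 371]) cube([286, 317, 26]);
  translate([16, 16, 0]) cylinder(h = 371, r = 16);
  translate([270, 16, 0]) cylinder(h = 371, r = 16);
  translate([16, 301, 0]) cylinder(h = 371, r = 16);
  translate([270, 301, 0]) cylinder(h = 371, r = 16);
}
translate([-366, 250, 0]) {
  translate([0, 0, 371]) cube([286, 317, 26]);
  translate([16, 16, 0]) cylinder(h = 371, r = 16);
  translate([270, 16, 0]) cylinder(h = 371, r = 16);
  translate([16, 301, 0]) cylinder(h = 371, r = 16);
  translate([270, 301, 0]) cylinder(h = 371, r = 16);
}
translate([1198, 250, 0]) {
  translate([0, 0, 371]) cube([286, 317, 26]);
  translate([16, 16, 0]) cylinder(h = 371, r = 16);
  translate([270, 16, 0]) cylinder(h = 371, r = 16);
  translate([16, 301, 0]) cylinder(h = 371, r = 16);
  translate([270, 301, 0]) cylinder(h = 371, r = 16);
}
translate([303, 387, 737]) {
  cube([55, 43, 1351]);
  translate([457, 0, 0]) cube([55, 43, 1351]);
  translate([55, 0, 219]) cube([402, 43, 33]);
  translate([55, 0, 522]) cube([402, 43, 33]);
  translate([55, 0, 825]) cube([402, 43, 33]);
  translate([55, 0, 1128]) cube([402, 43, 33]);
}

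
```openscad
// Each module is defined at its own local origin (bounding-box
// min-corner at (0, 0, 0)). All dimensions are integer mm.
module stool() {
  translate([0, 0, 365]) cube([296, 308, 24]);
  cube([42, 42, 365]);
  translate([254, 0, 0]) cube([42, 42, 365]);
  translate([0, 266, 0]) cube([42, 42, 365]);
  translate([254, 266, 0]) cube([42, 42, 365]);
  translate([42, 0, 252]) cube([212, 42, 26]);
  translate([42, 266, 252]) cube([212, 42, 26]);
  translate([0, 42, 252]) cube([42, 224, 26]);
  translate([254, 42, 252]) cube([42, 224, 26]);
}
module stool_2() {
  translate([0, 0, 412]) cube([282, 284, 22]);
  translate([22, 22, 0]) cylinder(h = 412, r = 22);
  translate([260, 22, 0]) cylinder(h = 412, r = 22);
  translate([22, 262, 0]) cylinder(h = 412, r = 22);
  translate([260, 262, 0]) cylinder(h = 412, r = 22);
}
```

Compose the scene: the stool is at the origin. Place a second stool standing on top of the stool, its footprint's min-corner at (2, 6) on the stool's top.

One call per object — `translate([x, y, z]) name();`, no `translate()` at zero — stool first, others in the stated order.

stool();
translate([2, 6, 389]) stool_2();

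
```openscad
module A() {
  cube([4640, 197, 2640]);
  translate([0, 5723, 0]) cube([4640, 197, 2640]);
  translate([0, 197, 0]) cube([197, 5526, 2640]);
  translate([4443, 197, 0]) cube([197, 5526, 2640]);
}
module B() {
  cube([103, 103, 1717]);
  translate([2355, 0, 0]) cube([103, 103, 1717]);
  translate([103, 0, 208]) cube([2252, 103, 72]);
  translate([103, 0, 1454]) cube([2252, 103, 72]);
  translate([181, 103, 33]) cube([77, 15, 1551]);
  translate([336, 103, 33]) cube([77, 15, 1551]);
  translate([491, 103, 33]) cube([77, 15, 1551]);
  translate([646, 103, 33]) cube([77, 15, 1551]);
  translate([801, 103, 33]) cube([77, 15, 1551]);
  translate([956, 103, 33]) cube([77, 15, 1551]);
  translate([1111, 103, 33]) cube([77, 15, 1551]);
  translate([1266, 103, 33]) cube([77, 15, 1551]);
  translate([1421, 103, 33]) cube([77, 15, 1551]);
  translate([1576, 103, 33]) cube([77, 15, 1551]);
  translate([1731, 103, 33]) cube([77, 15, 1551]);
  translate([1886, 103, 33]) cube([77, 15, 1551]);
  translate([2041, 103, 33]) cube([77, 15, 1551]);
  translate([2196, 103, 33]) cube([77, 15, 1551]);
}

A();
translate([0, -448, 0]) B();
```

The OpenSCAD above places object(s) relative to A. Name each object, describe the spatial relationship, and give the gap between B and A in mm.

The fence section's nearest face is 330 mm from the house frame's −y face.

A is a house frame. B is a fence section. The fence section is on the floor beside the house frame on its −y side. The gap between the fence section and the house frame is 330 mm.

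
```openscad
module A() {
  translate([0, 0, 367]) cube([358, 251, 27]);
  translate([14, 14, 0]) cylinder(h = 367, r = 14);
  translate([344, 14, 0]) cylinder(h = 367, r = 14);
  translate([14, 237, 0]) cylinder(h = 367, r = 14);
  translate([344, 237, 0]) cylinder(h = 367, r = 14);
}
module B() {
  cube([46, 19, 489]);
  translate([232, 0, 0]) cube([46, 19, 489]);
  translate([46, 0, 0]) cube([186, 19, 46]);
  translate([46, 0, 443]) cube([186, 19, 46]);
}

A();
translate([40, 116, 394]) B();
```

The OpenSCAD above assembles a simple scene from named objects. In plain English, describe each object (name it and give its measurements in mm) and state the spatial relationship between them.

A is a four-legged stool. The seat is 358×251 mm, 27 mm thick, top at z = 394 mm. It stands on four round legs, each 28 mm in diameter, from z = 0 to the seat underside, each leg's axis is inset half a diameter from the nearest pair of seat edges (so the leg's bounding box is flush with the corner).

B is a picture frame with a 186×397 mm rectangular opening (x by z) and a uniform 46 mm border on every side. Frame depth is 19 mm along y. It is built from two vertical stiles running the full outside height and two horizontal rails spanning the gap between the stiles.

The picture frame is on top of the stool, centred.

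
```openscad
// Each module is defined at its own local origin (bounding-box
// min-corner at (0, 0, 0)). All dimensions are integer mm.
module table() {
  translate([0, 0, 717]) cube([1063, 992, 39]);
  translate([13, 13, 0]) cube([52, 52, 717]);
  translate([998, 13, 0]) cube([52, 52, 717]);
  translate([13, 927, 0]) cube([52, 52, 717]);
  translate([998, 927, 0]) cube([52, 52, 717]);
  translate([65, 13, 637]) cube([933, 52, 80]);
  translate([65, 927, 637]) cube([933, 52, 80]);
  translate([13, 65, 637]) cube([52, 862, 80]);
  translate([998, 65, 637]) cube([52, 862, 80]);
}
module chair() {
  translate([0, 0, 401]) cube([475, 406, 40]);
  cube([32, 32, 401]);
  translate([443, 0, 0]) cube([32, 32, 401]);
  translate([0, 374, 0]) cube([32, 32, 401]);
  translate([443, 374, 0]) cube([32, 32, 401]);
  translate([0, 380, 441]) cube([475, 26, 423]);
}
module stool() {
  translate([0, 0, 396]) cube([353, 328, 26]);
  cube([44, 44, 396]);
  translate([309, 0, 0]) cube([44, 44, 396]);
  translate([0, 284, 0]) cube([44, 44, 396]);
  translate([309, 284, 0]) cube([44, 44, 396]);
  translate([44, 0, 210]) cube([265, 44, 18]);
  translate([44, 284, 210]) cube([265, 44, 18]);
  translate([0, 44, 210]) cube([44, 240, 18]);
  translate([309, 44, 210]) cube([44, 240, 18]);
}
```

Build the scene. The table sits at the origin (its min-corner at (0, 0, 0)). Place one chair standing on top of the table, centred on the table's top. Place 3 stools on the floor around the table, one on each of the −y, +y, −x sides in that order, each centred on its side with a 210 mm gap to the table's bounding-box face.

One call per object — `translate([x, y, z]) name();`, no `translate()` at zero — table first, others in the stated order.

table();
translate([294, 293, 756]) chair();
translate([355, -538, 0]) stool();
translate([355, 1202, 0]) stool();
translate([-563, 332, 0]) stool();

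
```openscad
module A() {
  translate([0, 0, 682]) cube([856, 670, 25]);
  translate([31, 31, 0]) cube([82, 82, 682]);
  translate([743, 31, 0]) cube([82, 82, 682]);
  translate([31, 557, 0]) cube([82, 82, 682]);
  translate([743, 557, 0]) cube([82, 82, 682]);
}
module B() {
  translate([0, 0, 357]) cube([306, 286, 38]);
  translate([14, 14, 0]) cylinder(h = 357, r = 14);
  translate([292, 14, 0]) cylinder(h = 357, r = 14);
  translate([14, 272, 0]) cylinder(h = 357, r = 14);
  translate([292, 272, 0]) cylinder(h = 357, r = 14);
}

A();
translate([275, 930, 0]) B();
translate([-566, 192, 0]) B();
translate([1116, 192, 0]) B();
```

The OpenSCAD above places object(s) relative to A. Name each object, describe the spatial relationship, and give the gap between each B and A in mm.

A is a table. B is a stool. Three stools sit around the table at the +y, −x, +x sides. The gap between each stool and the table is 260 mm.

Each stool's nearest face is 260 mm from the table's bounding box.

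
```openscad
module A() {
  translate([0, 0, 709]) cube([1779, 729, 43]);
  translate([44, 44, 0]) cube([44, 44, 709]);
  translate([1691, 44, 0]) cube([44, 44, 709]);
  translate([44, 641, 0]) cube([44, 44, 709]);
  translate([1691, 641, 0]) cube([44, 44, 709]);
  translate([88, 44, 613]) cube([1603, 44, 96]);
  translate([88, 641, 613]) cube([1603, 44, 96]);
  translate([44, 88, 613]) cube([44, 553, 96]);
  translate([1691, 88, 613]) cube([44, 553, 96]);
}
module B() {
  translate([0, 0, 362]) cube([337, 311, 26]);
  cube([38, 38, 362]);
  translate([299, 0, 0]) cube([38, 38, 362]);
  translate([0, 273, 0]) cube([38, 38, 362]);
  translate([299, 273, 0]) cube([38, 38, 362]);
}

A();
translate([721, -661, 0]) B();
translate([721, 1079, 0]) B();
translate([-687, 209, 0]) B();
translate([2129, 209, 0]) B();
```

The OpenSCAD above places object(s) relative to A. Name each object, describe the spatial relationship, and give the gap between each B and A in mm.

A is a table. B is a stool. Four stools sit around the table at the −y, +y, −x, +x sides. The gap between each stool and the table is 350 mm.

Each stool's nearest face is 350 mm from the table's bounding box.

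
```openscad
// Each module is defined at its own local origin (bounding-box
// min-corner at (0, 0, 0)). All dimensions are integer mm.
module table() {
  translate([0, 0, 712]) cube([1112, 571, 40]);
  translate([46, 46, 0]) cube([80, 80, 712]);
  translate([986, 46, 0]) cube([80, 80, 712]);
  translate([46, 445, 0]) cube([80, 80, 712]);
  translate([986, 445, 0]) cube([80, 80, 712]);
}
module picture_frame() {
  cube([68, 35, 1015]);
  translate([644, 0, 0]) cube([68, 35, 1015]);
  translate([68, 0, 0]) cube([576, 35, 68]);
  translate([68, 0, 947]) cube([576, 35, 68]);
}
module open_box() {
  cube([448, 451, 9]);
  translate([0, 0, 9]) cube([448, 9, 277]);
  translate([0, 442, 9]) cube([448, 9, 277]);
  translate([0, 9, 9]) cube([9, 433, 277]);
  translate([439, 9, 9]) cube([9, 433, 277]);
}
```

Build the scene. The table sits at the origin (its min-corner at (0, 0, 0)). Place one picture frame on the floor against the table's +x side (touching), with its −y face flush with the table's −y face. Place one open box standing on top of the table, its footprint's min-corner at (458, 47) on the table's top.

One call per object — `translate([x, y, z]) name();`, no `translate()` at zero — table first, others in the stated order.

table();
translate([1112, 0, 0]) picture_frame();
translate([458, 47, 752]) open_box();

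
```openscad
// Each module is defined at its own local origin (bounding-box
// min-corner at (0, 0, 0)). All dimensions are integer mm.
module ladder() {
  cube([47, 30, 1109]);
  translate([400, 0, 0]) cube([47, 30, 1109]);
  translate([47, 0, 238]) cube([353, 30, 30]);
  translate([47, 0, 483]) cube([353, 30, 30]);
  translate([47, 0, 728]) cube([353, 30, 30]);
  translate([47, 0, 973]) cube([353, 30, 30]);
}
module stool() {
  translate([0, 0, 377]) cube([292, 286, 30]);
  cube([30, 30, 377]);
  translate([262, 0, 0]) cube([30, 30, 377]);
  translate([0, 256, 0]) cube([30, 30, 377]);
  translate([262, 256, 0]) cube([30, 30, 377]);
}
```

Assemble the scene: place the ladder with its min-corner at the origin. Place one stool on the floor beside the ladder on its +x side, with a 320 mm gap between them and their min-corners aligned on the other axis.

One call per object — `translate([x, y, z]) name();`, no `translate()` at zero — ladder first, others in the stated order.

ladder();
translate([767, 0, 0]) stool();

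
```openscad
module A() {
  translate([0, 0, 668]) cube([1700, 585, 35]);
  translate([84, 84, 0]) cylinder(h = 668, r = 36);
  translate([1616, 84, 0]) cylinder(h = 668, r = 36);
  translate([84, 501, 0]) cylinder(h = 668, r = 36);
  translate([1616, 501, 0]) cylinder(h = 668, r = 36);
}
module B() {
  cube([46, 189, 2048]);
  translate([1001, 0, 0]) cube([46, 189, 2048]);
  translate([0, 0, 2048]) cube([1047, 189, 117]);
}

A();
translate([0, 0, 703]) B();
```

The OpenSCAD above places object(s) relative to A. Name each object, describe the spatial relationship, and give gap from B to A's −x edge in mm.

The door frame's min-x is at 0; the table's min-x is 0; gap = 0 mm.

A is a table. B is a door frame. The door frame is on top of the table. The gap from the door frame to the table's −x edge is 0 mm.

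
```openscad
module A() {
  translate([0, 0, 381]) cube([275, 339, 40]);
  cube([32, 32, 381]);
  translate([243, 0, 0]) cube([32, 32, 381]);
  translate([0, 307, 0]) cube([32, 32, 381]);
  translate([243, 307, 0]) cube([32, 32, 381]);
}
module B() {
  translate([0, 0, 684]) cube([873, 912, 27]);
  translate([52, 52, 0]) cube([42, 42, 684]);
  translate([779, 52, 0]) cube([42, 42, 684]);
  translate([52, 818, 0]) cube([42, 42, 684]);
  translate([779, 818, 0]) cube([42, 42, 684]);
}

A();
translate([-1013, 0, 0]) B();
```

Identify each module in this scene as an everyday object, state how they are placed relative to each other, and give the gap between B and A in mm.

A is a stool. B is a table. The table is on the floor beside the stool on its −x side. The gap between the table and the stool is 140 mm.

The table's nearest face is 140 mm from the stool's −x face.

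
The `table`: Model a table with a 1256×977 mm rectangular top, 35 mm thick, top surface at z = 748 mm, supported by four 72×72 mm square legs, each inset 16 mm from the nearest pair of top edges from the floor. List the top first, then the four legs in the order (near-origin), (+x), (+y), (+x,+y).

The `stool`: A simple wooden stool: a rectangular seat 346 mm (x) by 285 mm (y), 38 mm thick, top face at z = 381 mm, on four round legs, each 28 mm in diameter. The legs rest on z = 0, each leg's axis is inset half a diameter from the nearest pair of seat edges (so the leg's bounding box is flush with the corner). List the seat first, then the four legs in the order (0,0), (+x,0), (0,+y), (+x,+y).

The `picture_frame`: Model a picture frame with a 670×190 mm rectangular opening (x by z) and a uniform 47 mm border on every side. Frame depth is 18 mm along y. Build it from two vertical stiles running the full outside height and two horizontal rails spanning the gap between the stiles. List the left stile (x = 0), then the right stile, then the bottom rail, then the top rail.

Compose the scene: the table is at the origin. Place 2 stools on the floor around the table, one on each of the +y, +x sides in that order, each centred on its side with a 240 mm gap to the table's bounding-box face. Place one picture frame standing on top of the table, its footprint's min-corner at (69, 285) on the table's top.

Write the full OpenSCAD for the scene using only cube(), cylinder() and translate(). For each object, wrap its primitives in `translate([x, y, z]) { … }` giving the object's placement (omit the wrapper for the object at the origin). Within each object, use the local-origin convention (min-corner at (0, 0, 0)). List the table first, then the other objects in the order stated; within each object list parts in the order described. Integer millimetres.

translate([0, 0, 713]) cube([1256, 977, 35]);
translate([16, 16, 0]) cube([72, 72, 713]);
translate([1168, 16, 0]) cube([72, 72, 713]);
translate([16, 889, 0]) cube([72, 72, 713]);
translate([1168, 889, 0]) cube([72, 72, 713]);
translate([455, 1217, 0]) {
  translate([0, 0, 343]) cube([346, 285, 38]);
  translate([14, 14, 0]) cylinder(h = 343, r = 14);
  translate([332, 14, 0]) cylinder(h = 343, r = 14);
  translate([14, 271, 0]) cylinder(h = 343, r = 14);
  translate([332, 271, 0]) cylinder(h = 343, r = 14);
}
translate([1496, 346, 0]) {
  translate([0, 0, 343]) cube([346, 285, 38]);
  translate([14, 14, 0]) cylinder(h = 343, r = 14);
  translate([332, 14, 0]) cylinder(h = 343, r = 14);
  translate([14, 271, 0]) cylinder(h = 343, r = 14);
  translate([332, 271, 0]) cylinder(h = 343, r = 14);
}
translate([69, 285, 748]) {
  cube([47, 18, 284]);
  translate([717, 0, 0]) cube([47, 18, 284]);
  translate([47, 0, 0]) cube([670, 18, 47]);
  translate([47, 0, 237]) cube([670, 18, 47]);
}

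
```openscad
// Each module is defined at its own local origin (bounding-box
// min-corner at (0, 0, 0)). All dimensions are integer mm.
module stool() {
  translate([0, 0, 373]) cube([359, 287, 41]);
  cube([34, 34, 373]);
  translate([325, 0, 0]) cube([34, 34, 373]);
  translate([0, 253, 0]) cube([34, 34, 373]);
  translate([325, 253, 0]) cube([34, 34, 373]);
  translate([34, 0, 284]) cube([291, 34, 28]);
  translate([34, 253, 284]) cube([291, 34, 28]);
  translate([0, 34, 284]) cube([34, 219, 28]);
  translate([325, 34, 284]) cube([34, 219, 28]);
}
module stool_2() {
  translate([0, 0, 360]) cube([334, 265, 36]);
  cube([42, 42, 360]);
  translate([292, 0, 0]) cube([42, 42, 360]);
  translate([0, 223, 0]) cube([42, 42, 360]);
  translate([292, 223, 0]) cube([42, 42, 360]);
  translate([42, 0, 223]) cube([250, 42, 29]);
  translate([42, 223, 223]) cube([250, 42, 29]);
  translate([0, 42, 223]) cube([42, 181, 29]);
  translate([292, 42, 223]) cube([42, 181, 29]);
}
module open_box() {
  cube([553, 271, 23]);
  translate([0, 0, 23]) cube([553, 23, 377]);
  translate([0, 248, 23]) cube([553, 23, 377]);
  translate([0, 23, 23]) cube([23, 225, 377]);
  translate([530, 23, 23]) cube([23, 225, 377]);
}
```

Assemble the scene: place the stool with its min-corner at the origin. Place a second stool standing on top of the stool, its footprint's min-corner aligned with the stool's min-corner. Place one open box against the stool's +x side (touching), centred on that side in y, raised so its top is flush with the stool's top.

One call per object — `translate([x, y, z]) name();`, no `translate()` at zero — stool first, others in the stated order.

stool();
translate([0, 0, 414]) stool_2();
translate([359, 8, 14]) open_box();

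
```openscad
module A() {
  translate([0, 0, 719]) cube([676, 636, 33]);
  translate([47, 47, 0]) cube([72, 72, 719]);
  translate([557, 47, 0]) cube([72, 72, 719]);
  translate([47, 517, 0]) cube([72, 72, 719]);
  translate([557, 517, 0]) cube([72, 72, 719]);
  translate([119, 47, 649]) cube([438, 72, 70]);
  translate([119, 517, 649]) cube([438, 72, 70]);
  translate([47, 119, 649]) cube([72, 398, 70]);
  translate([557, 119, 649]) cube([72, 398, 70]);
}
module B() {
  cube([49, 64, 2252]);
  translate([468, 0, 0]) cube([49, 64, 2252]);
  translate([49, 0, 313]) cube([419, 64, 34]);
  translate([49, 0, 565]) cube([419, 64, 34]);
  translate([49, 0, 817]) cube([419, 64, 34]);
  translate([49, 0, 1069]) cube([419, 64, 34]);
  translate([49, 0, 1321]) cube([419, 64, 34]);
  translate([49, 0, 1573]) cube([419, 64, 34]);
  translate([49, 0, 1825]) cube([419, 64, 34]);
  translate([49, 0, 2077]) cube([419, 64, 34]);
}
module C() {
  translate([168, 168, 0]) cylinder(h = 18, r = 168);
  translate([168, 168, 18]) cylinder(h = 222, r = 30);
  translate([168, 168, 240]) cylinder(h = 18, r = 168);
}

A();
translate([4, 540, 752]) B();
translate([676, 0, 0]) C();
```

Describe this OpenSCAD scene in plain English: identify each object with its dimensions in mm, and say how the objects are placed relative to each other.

A is a table with a 676×636 mm rectangular top, 33 mm thick, top surface at z = 752 mm, supported by four 72×72 mm square legs, each inset 47 mm from the nearest pair of top edges, running from the floor. Four apron rails, 72 mm thick and 70 mm tall, run between adjacent legs with their top edges flush with the underside of the top and their outer faces flush with the legs' outer faces.

B is a straight ladder. Two 49×64 mm vertical rails, 2252 mm tall, stand 517 mm apart (outside-to-outside) with their front faces coplanar on the −y side. 8 rungs, each 64 mm deep and 34 mm tall, span between the inner faces of the rails, front faces flush with the rails. The lowest rung's underside is at z = 313 mm and rungs are spaced 252 mm apart (underside to underside).

C is a spool: two coaxial disc flanges of radius 168 mm and thickness 18 mm, joined by a core cylinder of radius 30 mm and height 222 mm. The lower flange rests on z = 0 and the three cylinders share a vertical axis.

The ladder is on top of the table. The spool is against the table's +x side, with their −y faces flush.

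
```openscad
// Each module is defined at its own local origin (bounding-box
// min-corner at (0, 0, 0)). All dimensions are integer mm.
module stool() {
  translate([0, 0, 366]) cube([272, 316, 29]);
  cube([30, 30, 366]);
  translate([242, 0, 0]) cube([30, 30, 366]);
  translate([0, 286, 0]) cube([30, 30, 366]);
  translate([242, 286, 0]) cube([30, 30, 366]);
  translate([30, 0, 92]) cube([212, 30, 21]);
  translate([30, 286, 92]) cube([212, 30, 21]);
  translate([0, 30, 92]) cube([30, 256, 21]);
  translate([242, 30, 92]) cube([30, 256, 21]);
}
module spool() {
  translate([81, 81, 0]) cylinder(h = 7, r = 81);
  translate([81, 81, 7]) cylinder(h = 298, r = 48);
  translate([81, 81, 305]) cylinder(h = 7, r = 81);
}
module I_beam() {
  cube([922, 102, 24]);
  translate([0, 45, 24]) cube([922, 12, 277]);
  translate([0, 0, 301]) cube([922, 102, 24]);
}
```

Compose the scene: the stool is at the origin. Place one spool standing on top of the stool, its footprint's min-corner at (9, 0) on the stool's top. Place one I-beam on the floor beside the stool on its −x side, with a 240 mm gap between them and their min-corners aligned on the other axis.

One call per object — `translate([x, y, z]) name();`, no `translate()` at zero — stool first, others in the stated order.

stool();
translate([9, 0, 395]) spool();
translate([-1162, 0, 0]) I_beam();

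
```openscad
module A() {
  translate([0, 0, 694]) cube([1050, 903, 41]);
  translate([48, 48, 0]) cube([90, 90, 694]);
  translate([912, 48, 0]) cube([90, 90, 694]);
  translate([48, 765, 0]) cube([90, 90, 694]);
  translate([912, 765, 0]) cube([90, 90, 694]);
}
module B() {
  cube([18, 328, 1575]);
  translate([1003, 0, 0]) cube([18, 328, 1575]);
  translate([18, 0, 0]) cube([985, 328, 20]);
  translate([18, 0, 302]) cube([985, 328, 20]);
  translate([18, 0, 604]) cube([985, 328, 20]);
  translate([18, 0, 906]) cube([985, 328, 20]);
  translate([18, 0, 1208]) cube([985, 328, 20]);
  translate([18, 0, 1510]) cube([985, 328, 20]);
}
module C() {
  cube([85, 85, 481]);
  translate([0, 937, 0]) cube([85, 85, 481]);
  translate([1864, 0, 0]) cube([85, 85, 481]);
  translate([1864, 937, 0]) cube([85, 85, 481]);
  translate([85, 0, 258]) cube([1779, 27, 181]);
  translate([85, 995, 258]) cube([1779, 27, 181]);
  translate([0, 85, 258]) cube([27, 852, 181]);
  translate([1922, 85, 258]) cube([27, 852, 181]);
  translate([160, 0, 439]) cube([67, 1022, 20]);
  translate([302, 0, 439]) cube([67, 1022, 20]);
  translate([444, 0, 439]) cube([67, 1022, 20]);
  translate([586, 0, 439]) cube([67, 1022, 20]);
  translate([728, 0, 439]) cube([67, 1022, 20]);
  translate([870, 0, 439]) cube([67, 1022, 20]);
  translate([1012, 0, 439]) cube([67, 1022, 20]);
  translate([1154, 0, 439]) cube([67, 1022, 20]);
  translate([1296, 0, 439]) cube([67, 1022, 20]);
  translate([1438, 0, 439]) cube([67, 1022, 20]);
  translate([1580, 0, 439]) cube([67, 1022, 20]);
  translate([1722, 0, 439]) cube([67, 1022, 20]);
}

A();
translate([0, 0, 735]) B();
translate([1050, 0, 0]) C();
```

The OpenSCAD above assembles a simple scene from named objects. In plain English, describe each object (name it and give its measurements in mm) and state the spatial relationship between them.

A is a table with a 1050×903 mm rectangular top, 41 mm thick, top surface at z = 735 mm, supported by four 90×90 mm square legs, each inset 48 mm from the nearest pair of top edges, running from the floor.

B is an open bookshelf. Two side panels, each 18 mm thick, 328 mm deep and 1575 mm tall, stand 1021 mm apart (outside-to-outside). Between them sit 6 shelves, each 20 mm thick and 328 mm deep, spanning the full gap between the sides. The bottom shelf rests on the floor (its underside at z = 0) and the clear gap between one shelf's top and the next shelf's underside is 282 mm.

C is a bed frame 1949 mm long (x) by 1022 mm wide (y). Four 85×85 mm corner posts, 481 mm tall, at the corners of the footprint. Four rails of 27 mm thickness and 181 mm height run between adjacent posts with their undersides at z = 258 mm, their outer faces flush with the outside of the frame (the two x-running rails run between the posts' inner faces; the two y-running rails run between the posts' inner faces). 12 slats, each 67 mm wide (x) and 20 mm thick, lie across the top of the two x-running rails, running the full 1022 mm width of the frame in y; the slats are evenly spaced along x between the inner faces of the end posts with equal gaps (rounded down to the nearest mm) at the −x end and between each pair — any rounding remainder accumulates at the +x end.

The bookshelf is on top of the table. The bed frame is against the table's +x side, with their −y faces flush.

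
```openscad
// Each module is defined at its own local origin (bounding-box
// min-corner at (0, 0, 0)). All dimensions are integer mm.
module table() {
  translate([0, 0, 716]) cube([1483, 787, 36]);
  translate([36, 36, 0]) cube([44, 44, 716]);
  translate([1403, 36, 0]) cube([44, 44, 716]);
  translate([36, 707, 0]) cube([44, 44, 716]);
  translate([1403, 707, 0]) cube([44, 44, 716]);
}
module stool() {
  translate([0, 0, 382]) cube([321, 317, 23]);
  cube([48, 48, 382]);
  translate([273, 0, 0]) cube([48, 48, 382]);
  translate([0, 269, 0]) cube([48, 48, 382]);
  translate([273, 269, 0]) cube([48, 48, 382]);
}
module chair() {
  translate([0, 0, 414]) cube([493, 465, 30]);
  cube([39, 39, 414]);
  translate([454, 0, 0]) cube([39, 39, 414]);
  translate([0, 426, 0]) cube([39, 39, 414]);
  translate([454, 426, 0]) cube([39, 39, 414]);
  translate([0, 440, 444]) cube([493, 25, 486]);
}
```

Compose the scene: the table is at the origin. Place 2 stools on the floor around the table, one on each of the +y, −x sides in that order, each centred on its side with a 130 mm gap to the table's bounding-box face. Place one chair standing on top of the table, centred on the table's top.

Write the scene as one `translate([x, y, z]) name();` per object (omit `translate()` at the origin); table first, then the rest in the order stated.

table();
translate([581, 917, 0]) stool();
translate([-451, 235, 0]) stool();
translate([495, 161, 752]) chair();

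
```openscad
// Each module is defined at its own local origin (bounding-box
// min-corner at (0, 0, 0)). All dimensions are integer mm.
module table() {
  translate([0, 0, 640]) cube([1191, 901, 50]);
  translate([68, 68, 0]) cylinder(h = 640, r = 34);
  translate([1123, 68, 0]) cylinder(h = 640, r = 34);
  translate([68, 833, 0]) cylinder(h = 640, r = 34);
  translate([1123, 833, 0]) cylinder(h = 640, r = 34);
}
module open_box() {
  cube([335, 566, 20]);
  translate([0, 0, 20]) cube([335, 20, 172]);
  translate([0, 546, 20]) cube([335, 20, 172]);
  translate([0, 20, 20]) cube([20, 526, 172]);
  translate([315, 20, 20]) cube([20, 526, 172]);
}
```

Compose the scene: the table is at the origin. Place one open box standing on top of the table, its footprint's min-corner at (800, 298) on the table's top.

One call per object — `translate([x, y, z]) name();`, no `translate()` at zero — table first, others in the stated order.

table();
translate([800, 298, 690]) open_box();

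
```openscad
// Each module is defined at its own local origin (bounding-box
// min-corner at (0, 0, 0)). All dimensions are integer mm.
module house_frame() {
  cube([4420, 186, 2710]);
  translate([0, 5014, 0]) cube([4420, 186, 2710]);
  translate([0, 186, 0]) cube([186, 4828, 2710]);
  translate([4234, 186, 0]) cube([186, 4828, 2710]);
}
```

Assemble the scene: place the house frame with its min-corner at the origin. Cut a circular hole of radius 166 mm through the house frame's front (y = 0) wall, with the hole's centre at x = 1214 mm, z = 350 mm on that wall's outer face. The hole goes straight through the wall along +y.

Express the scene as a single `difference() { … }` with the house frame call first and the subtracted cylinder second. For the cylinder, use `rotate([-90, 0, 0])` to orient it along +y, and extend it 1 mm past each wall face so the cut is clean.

difference() {
  house_frame();
  translate([1214, -1, 350]) rotate([-90, 0, 0]) cylinder(h = 188, r = 166);
}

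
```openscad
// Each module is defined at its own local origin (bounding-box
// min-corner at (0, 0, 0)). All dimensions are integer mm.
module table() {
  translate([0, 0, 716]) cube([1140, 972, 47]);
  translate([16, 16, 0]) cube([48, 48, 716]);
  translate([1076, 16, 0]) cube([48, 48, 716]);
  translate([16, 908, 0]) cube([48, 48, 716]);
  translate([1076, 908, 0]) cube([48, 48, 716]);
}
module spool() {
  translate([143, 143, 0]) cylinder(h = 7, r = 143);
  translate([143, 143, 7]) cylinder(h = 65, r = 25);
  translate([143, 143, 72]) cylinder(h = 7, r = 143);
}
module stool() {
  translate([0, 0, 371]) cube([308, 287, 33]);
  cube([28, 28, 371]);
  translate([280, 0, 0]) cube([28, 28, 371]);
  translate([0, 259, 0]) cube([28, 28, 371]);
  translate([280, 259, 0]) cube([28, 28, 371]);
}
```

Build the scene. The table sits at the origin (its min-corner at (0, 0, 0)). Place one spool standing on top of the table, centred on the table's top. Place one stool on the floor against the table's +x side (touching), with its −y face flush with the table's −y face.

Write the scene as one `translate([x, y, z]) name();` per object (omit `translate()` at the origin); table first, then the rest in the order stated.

table();
translate([427, 343, 763]) spool();
translate([1140, 0, 0]) stool();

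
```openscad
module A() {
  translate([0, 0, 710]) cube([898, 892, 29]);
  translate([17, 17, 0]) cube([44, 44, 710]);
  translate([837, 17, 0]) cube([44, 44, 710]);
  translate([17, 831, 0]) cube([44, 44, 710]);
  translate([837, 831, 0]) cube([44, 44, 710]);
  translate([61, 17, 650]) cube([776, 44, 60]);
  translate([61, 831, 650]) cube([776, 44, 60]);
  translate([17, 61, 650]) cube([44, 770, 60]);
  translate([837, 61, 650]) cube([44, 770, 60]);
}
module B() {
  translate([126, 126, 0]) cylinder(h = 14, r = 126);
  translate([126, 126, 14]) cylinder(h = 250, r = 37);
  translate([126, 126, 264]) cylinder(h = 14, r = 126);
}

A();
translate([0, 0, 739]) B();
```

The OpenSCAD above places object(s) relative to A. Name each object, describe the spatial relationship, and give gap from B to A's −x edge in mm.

A is a table. B is a spool. The spool is on top of the table. The gap from the spool to the table's −x edge is 0 mm.

The spool's min-x is at 0; the table's min-x is 0; gap = 0 mm.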